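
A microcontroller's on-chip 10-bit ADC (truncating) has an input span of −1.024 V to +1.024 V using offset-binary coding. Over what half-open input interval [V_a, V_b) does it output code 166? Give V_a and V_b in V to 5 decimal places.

[-0.69200 V, -0.69000 V)

LSB = 2.048/2^10 = 2.000 mV.
V_a = V_low + 166·LSB = -0.692 V; V_b = V_low + 167·LSB = -0.69 V.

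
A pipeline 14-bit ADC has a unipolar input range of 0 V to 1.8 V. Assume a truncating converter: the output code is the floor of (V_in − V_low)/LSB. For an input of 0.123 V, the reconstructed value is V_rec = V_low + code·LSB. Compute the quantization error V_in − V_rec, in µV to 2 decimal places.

62.99 µV

Step size: 1.8 V ÷ 2^14 = 109.86 µV.
(V_in − V_low)/LSB = (0.123 − 0)/0.000109863 = 1119.5733 → code 1119 (floor).
Reconstructed: 0.12293701 V.
V_in − V_rec = 6.29883e-05 V = 62.99 µV.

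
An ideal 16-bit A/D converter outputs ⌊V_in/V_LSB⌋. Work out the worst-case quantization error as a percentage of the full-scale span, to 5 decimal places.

Truncating → worst-case error = 1 LSB = V_FS/2^16, so 100/65536 = 0.00152588 % of full scale.

0.00153 %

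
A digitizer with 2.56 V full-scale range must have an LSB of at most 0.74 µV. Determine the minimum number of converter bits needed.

22 bits

Number of steps required ≥ 2.56 V / 0.74 µV = 3459459.46.
Need 2^N ≥ 3459459.46; 2^21 = 2097152, 2^22 = 4194304.
Minimum N = 22.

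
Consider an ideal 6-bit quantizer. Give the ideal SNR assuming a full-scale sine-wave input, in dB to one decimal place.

37.9 dB

SNR ≈ 6.02·N + 1.76 dB = 6.02·6 + 1.76 = 37.88 dB.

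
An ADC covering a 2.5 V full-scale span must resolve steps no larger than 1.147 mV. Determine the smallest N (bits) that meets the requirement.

12 bits

Number of steps required ≥ 2.5 V / 1.147 mV = 2179.60.
Need 2^N ≥ 2179.60; 2^11 = 2048, 2^12 = 4096.
Minimum N = 12.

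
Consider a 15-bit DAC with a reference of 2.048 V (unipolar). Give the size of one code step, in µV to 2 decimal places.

Full-scale span = 2.048 V.
LSB = 2.048 / 2^15 = 2.048 / 32768 = 6.25e-05 V = 62.50 µV.

62.50 µV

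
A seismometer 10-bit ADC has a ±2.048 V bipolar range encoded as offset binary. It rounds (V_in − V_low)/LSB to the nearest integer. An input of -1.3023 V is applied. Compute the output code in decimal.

code 186

Full-scale span = 4.096 V; LSB = 4.096/2^10 = 4.000 mV.
(V_in − V_low)/LSB = (-1.3023 − (−2.048)) / 0.004 = 186.425.
Round → code 186.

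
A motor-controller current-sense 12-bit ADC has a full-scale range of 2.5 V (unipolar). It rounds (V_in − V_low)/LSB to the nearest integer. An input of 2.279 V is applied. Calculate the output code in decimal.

LSB = 2.5 V / 4096 = 0.610 mV.
(V_in − V_low)/LSB = (2.279 − 0) / 0.000610352 = 3733.914.
So the output code is 3734.

code 3734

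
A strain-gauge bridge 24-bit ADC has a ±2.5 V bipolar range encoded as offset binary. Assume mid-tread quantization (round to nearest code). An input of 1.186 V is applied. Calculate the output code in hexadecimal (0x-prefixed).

LSB = 5 V / 16777216 = 0.30 µV.
(1.186 − (−2.5)) / 2.98023e-07 = 12368163.635 LSBs.
Round → code 12368164.
In hexadecimal (0x-prefixed): 0xBCB924.

code 0xBCB924 (decimal 12368164)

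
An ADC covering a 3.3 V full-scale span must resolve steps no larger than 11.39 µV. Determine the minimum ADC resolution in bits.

19 bits

Number of steps required ≥ 3.3 V / 11.39 µV = 289727.83.
Need 2^N ≥ 289727.83; 2^18 = 262144, 2^19 = 524288.
Minimum N = 19.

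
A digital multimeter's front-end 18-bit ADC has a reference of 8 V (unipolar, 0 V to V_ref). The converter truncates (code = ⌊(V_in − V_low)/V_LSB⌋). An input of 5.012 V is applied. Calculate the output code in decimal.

code 164233

With 262144 levels over 8 V, one step is 30.52 µV.
(5.012 − 0) / 3.05176e-05 = 164233.216 LSBs.
So the output code is 164233.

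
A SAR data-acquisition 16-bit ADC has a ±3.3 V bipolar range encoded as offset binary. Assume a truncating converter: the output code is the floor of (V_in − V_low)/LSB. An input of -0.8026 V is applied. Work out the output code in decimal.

With 65536 levels over 6.6 V, one step is 100.71 µV.
Input sits at 24798.425 steps above V_low.
⌊·⌋(24798.425) = 24798.

code 24798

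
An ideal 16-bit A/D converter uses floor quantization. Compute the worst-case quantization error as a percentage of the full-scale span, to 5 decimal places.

Truncating → worst-case error = 1 LSB = V_FS/2^16, so 100/65536 = 0.00152588 % of full scale.

0.00153 %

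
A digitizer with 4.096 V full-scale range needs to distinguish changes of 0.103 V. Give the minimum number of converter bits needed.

Number of steps required ≥ 4.096 V / 0.103 V = 39.77.
Need 2^N ≥ 39.77; 2^5 = 32, 2^6 = 64.
Minimum N = 6.

6 bits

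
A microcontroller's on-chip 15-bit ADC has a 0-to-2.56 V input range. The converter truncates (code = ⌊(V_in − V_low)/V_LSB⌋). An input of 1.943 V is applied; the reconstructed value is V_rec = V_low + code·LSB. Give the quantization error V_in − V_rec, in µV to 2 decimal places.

One LSB is 2.56 V / 32768 = 78.12 µV.
(1.943 − 0)/7.8125e-05 = 24870.4000; ⌊·⌋ gives code 24870.
Reconstructed: 1.9429687 V.
Error = 1.943 − 1.9429687 = 3.125e-05 V = 31.25 µV.

31.25 µV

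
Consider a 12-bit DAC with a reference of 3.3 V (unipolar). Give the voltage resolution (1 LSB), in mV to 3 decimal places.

Full-scale span = 3.3 V.
LSB = 3.3 / 2^12 = 3.3 / 4096 = 0.000805664 V = 0.806 mV.

0.806 mV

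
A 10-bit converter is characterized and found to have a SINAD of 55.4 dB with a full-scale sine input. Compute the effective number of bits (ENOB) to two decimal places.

8.91 bits

ENOB = (SINAD − 1.76) / 6.02 = (55.4 − 1.76)/6.02 = 8.910.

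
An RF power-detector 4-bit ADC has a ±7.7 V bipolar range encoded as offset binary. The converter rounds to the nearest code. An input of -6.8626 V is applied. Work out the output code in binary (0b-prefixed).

code 0b1 (decimal 1)

LSB = 15.4 V / 16 = 0.9625 V.
(V_in − V_low)/LSB = (-6.8626 − (−7.7)) / 0.9625 = 0.870.
Round → code 1.
In binary (0b-prefixed): 0b1.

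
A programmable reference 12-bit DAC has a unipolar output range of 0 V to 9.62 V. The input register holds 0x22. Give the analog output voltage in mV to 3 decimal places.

LSB = 9.62 V / 2^12 = 2.349 mV.
Code 0x22 = 34 decimal.
V_out = 0 + 34 × 0.00234863 V = 0.0798535 V.
= 79.854 mV.

79.854 mV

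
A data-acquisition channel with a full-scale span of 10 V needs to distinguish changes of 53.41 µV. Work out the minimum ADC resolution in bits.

Number of steps required ≥ 10 V / 53.41 µV = 187230.86.
Need 2^N ≥ 187230.86; 2^17 = 131072, 2^18 = 262144.
Minimum N = 18.

18 bits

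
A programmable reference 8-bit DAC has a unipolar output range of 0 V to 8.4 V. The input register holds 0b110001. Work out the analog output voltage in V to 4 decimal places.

LSB = 8.4 V / 2^8 = 32.812 mV.
Code 0b110001 = 49 decimal.
V_out = 0 + 49 × 0.0328125 V = 1.60781 V.

1.6078 V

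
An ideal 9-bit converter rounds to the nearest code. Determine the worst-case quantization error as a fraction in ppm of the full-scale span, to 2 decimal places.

976.56 ppm

Rounding → worst-case error = ½ LSB = V_FS/2^10, so 1e+06/1024 = 976.562 ppm of full scale.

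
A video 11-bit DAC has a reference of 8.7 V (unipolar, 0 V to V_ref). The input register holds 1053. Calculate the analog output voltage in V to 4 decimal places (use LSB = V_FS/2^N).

LSB = 8.7 V / 2^11 = 4.248 mV.
V_out = 0 + 1053 × 0.00424805 V = 4.47319 V.

4.4732 V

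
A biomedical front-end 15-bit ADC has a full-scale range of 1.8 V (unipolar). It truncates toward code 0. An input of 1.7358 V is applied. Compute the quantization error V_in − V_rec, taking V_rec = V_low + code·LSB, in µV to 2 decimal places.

15.09 µV

Step size: 1.8 V ÷ 2^15 = 54.93 µV.
(V_in − V_low)/LSB = (1.7358 − 0)/5.49316e-05 = 31599.2747 → code 31599 (floor).
Reconstructed: 1.7357849 V.
Error = 1.7358 − 1.7357849 = 1.50879e-05 V = 15.09 µV.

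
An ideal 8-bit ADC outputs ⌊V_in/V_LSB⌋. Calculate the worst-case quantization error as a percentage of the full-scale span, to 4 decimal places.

Truncating → worst-case error = 1 LSB = V_FS/2^8, so 100/256 = 0.390625 % of full scale.

0.3906 %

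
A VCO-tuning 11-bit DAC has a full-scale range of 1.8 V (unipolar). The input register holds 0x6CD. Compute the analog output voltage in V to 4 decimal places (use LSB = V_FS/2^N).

LSB = 1.8 V / 2^11 = 0.879 mV.
Code 0x6CD = 1741 decimal.
V_out = 0 + 1741 × 0.000878906 V = 1.53018 V.

1.5302 V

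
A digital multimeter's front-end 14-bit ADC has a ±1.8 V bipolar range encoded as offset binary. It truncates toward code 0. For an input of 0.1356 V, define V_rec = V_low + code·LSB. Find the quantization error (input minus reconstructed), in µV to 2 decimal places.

LSB = 3.6/2^14 = 219.73 µV.
(0.1356 − (−1.8))/0.000219727 = 8809.1307; ⌊·⌋ gives code 8809.
V_rec = (−1.8) + 8809·0.000219727 = 0.13557129 V.
V_in − V_rec = 2.87109e-05 V = 28.71 µV.

28.71 µV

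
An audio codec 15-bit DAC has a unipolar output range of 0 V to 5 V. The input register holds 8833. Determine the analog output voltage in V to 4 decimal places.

1.3478 V

LSB = 5 V / 2^15 = 152.59 µV.
V_out = 0 + 8833 × 0.000152588 V = 1.34781 V.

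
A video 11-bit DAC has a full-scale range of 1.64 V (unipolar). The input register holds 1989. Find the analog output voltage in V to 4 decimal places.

LSB = 1.64 V / 2^11 = 0.801 mV.
V_out = 0 + 1989 × 0.000800781 V = 1.59275 V.

1.5928 V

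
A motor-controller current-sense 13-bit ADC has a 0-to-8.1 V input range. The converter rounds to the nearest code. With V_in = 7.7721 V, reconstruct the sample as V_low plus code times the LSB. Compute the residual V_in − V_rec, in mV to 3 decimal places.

One LSB is 8.1 V / 8192 = 0.989 mV.
(7.7721 − 0)/0.00098877 = 7860.3757; round gives code 7860.
Code 7860 maps back to 0 + 7860×0.00098877 V = 7.7717285 V.
Error = 7.7721 − 7.7717285 = 0.000371484 V = 0.371 mV.

0.371 mV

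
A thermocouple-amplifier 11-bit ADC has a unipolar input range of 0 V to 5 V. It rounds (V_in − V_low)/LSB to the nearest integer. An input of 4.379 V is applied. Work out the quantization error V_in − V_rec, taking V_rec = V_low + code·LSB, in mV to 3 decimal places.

-0.883 mV

LSB = 5/2^11 = 2.441 mV.
(4.379 − 0)/0.00244141 = 1793.6384; round gives code 1794.
Reconstructed: 4.3798828 V.
V_in − V_rec = -0.000882813 V = -0.883 mV.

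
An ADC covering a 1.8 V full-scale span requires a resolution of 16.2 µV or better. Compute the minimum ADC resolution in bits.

Number of steps required ≥ 1.8 V / 16.2 µV = 111111.11.
Need 2^N ≥ 111111.11; 2^16 = 65536, 2^17 = 131072.
Minimum N = 17.

17 bits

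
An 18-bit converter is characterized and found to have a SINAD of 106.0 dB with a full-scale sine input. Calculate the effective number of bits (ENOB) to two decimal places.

17.32 bits

ENOB = (SINAD − 1.76) / 6.02 = (106.0 − 1.76)/6.02 = 17.316.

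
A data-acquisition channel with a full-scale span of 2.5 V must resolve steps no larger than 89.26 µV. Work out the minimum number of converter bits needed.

Number of steps required ≥ 2.5 V / 89.26 µV = 28008.07.
Need 2^N ≥ 28008.07; 2^14 = 16384, 2^15 = 32768.
Minimum N = 15.

15 bits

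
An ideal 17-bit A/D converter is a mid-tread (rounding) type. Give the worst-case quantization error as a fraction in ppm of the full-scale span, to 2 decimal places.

3.81 ppm

Rounding → worst-case error = ½ LSB = V_FS/2^18, so 1e+06/262144 = 3.8147 ppm of full scale.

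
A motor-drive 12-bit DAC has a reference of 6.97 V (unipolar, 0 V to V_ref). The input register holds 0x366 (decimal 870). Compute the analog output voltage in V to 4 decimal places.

1.4804 V

LSB = 6.97 V / 2^12 = 1.702 mV.
Code 0x366 = 870 decimal.
V_out = 0 + 870 × 0.00170166 V = 1.48044 V.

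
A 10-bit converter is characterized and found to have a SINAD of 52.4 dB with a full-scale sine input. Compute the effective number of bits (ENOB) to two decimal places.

ENOB = (SINAD − 1.76) / 6.02 = (52.4 − 1.76)/6.02 = 8.412.

8.41 bits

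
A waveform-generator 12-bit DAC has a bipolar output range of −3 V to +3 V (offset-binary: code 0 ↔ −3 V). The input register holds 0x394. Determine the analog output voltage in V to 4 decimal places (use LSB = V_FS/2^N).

-1.6582 V

LSB = 6 V / 2^12 = 1.465 mV.
Code 0x394 = 916 decimal.
V_out = (−3) + 916 × 0.00146484 V = -1.6582 V.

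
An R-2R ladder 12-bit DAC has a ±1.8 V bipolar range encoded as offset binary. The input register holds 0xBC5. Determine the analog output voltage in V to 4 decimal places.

LSB = 3.6 V / 2^12 = 0.879 mV.
Code 0xBC5 = 3013 decimal.
V_out = (−1.8) + 3013 × 0.000878906 V = 0.848145 V.

0.8481 V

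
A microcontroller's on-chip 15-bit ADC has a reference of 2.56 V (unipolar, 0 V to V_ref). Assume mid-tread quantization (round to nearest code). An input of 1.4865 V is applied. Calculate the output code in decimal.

LSB = 2.56 V / 32768 = 78.12 µV.
(1.4865 − 0) / 7.8125e-05 = 19027.200 LSBs.
round(19027.200) = 19027.

code 19027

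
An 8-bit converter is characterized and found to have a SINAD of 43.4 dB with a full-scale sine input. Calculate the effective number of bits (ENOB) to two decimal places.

ENOB = (SINAD − 1.76) / 6.02 = (43.4 − 1.76)/6.02 = 6.917.

6.92 bits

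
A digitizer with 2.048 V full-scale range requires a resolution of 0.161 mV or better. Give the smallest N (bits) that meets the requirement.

14 bits

Number of steps required ≥ 2.048 V / 0.161 mV = 12720.50.
Need 2^N ≥ 12720.50; 2^13 = 8192, 2^14 = 16384.
Minimum N = 14.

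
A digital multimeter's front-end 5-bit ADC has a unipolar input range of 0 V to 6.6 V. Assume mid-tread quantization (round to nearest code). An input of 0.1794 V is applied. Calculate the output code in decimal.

code 1

LSB = 6.6 V / 32 = 206.250 mV.
(0.1794 − 0) / 0.20625 = 0.870 LSBs.
Round → code 1.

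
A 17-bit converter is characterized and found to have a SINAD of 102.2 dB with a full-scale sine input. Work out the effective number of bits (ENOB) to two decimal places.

ENOB = (SINAD − 1.76) / 6.02 = (102.2 − 1.76)/6.02 = 16.684.

16.68 bits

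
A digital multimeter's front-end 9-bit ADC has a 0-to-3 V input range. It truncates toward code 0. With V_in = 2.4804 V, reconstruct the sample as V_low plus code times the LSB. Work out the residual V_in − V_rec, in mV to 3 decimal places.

LSB = 3/2^9 = 5.859 mV.
(V_in − V_low)/LSB = (2.4804 − 0)/0.00585938 = 423.3216 → code 423 (floor).
Code 423 maps back to 0 + 423×0.00585938 V = 2.4785156 V.
Error = 2.4804 − 2.4785156 = 0.00188437 V = 1.884 mV.

1.884 mV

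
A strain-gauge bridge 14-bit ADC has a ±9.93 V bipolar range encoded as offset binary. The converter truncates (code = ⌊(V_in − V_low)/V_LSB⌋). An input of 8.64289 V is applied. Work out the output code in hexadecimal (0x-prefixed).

LSB = 19.86 V / 16384 = 1.212 mV.
Input sits at 15322.167 steps above V_low.
So the output code is 15322.
In hexadecimal (0x-prefixed): 0x3BDA.

code 0x3BDA (decimal 15322)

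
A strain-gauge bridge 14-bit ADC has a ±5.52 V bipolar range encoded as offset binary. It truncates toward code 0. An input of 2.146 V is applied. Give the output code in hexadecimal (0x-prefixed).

LSB = 11.04 V / 16384 = 0.674 mV.
(V_in − V_low)/LSB = (2.146 − (−5.52)) / 0.000673828 = 11376.788.
Floor → code 11376.
In hexadecimal (0x-prefixed): 0x2C70.

code 0x2C70 (decimal 11376)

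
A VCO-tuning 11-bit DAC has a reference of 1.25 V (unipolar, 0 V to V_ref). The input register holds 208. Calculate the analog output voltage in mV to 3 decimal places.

LSB = 1.25 V / 2^11 = 0.610 mV.
V_out = 0 + 208 × 0.000610352 V = 0.126953 V.
= 126.953 mV.

126.953 mV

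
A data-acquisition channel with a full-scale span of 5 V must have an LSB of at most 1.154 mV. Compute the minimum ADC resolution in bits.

Number of steps required ≥ 5 V / 1.154 mV = 4332.76.
Need 2^N ≥ 4332.76; 2^12 = 4096, 2^13 = 8192.
Minimum N = 13.

13 bits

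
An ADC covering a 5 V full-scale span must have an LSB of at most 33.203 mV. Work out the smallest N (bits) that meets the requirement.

8 bits

Number of steps required ≥ 5 V / 33.203 mV = 150.59.
Need 2^N ≥ 150.59; 2^7 = 128, 2^8 = 256.
Minimum N = 8.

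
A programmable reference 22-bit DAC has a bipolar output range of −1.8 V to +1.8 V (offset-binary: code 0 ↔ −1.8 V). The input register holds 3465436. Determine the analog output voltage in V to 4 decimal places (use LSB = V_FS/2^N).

LSB = 3.6 V / 2^22 = 0.86 µV.
V_out = (−1.8) + 3465436 × 8.58307e-07 V = 1.17441 V.

1.1744 V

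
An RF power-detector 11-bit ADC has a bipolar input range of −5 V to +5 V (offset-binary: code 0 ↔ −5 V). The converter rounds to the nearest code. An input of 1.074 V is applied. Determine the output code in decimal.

code 1244

LSB = 10 V / 2048 = 4.883 mV.
(V_in − V_low)/LSB = (1.074 − (−5)) / 0.00488281 = 1243.955.
round(1243.955) = 1244.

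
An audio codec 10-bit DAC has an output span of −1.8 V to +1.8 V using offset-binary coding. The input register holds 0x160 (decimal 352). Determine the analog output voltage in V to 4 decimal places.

LSB = 3.6 V / 2^10 = 3.516 mV.
Code 0x160 = 352 decimal.
V_out = (−1.8) + 352 × 0.00351563 V = -0.5625 V.

-0.5625 V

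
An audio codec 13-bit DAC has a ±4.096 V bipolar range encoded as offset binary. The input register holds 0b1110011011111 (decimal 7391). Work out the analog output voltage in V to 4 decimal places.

LSB = 8.192 V / 2^13 = 1.000 mV.
Code 0b1110011011111 = 7391 decimal.
V_out = (−4.096) + 7391 × 0.001 V = 3.295 V.

3.2950 V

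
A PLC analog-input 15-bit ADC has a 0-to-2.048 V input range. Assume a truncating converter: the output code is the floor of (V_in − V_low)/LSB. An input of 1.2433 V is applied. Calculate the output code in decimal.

Full-scale span = 2.048 V; LSB = 2.048/2^15 = 62.50 µV.
(1.2433 − 0) / 6.25e-05 = 19892.800 LSBs.
Floor → code 19892.

code 19892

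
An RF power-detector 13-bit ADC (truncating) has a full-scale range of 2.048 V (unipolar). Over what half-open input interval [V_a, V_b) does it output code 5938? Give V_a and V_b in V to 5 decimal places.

[1.48450 V, 1.48475 V)

LSB = 2.048/2^13 = 250.00 µV.
V_a = V_low + 5938·LSB = 1.4845 V; V_b = V_low + 5939·LSB = 1.48475 V.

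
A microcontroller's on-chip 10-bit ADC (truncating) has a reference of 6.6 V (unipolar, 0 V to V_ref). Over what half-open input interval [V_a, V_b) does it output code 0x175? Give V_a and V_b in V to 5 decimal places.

LSB = 6.6/2^10 = 6.445 mV.
Code 0x175 = 373 decimal.
V_a = V_low + 373·LSB = 2.4041 V; V_b = V_low + 374·LSB = 2.41055 V.

[2.40410 V, 2.41055 V)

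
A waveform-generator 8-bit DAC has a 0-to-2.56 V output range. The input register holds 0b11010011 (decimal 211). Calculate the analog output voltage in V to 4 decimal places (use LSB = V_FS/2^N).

LSB = 2.56 V / 2^8 = 10.000 mV.
Code 0b11010011 = 211 decimal.
V_out = 0 + 211 × 0.01 V = 2.11 V.

2.1100 V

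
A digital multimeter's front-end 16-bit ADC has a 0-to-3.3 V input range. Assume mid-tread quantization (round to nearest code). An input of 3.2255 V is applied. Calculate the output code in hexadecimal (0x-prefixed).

code 0xFA38 (decimal 64056)

LSB = 3.3 V / 65536 = 50.35 µV.
(V_in − V_low)/LSB = (3.2255 − 0) / 5.0354e-05 = 64056.475.
So the output code is 64056.
In hexadecimal (0x-prefixed): 0xFA38.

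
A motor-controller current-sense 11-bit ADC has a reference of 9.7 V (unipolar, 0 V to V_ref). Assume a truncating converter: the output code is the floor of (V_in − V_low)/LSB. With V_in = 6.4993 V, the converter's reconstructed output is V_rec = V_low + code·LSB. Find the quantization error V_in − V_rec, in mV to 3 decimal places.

1.058 mV

One LSB is 9.7 V / 2048 = 4.736 mV.
(V_in − V_low)/LSB = (6.4993 − 0)/0.00473633 = 1372.2233 → code 1372 (floor).
Reconstructed: 6.4982422 V.
V_in − V_rec = 0.00105781 V = 1.058 mV.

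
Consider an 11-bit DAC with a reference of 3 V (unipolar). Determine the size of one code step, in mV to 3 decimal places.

1.465 mV

Full-scale span = 3 V.
LSB = 3 / 2^11 = 3 / 2048 = 0.00146484 V = 1.465 mV.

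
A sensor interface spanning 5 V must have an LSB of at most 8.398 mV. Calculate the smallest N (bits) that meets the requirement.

Number of steps required ≥ 5 V / 8.398 mV = 595.38.
Need 2^N ≥ 595.38; 2^9 = 512, 2^10 = 1024.
Minimum N = 10.

10 bits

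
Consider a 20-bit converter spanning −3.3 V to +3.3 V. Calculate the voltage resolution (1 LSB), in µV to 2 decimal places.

6.29 µV

Full-scale span = 6.6 V.
LSB = 6.6 / 2^20 = 6.6 / 1048576 = 6.29425e-06 V = 6.29 µV.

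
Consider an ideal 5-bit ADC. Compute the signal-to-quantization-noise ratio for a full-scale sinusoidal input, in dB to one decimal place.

SNR ≈ 6.02·N + 1.76 dB = 6.02·5 + 1.76 = 31.86 dB.

31.9 dB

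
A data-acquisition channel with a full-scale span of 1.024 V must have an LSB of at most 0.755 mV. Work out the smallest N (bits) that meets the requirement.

Number of steps required ≥ 1.024 V / 0.755 mV = 1356.29.
Need 2^N ≥ 1356.29; 2^10 = 1024, 2^11 = 2048.
Minimum N = 11.

11 bits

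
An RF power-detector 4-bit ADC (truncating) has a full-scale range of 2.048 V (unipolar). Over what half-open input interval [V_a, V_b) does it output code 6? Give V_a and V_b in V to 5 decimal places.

LSB = 2.048/2^4 = 128.000 mV.
V_a = V_low + 6·LSB = 0.768 V; V_b = V_low + 7·LSB = 0.896 V.

[0.76800 V, 0.89600 V)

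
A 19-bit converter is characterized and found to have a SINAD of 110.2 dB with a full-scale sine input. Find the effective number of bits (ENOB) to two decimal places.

18.01 bits

ENOB = (SINAD − 1.76) / 6.02 = (110.2 − 1.76)/6.02 = 18.013.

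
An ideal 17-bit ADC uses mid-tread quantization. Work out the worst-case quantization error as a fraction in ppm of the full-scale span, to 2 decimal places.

Rounding → worst-case error = ½ LSB = V_FS/2^18, so 1e+06/262144 = 3.8147 ppm of full scale.

3.81 ppm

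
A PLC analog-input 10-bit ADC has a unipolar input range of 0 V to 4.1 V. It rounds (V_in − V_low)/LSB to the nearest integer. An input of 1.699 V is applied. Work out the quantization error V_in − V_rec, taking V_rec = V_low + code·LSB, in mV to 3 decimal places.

1.344 mV

Step size: 4.1 V ÷ 2^10 = 4.004 mV.
(1.699 − 0)/0.00400391 = 424.3356; round gives code 424.
V_rec = 0 + 424·0.00400391 = 1.6976563 V.
Error = 1.699 − 1.6976563 = 0.00134375 V = 1.344 mV.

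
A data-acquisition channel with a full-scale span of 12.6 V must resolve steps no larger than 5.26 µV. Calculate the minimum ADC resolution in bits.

22 bits

Number of steps required ≥ 12.6 V / 5.26 µV = 2395437.26.
Need 2^N ≥ 2395437.26; 2^21 = 2097152, 2^22 = 4194304.
Minimum N = 22.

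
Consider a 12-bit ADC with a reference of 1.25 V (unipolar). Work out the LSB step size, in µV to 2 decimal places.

305.18 µV

Full-scale span = 1.25 V.
LSB = 1.25 / 2^12 = 1.25 / 4096 = 0.000305176 V = 305.18 µV.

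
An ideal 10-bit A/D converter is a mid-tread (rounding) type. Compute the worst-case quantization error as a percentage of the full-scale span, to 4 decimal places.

Rounding → worst-case error = ½ LSB = V_FS/2^11, so 100/2048 = 0.0488281 % of full scale.

0.0488 %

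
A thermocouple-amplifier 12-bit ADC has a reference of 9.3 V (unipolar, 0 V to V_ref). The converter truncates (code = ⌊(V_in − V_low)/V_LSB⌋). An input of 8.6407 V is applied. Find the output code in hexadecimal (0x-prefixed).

LSB = 9.3 V / 4096 = 2.271 mV.
(8.6407 − 0) / 0.00227051 = 3805.624 LSBs.
So the output code is 3805.
In hexadecimal (0x-prefixed): 0xEDD.

code 0xEDD (decimal 3805)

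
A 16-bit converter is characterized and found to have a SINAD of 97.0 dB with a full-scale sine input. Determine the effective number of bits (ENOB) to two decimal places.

ENOB = (SINAD − 1.76) / 6.02 = (97.0 − 1.76)/6.02 = 15.821.

15.82 bits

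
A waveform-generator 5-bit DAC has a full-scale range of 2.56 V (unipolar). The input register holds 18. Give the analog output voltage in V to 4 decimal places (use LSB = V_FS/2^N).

LSB = 2.56 V / 2^5 = 80.000 mV.
V_out = 0 + 18 × 0.08 V = 1.44 V.

1.4400 V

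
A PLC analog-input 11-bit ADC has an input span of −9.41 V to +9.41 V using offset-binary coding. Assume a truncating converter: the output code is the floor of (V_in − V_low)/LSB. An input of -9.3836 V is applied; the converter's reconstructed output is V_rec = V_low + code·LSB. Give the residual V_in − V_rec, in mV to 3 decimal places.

LSB = 18.82/2^11 = 9.189 mV.
(-9.3836 − (−9.41))/0.00918945 = 2.8729; ⌊·⌋ gives code 2.
Code 2 maps back to (−9.41) + 2×0.00918945 V = -9.3916211 V.
Difference: 0.00802109 V → 8.021 mV.

8.021 mV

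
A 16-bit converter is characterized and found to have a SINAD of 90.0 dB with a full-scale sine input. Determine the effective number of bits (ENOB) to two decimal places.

14.66 bits

ENOB = (SINAD − 1.76) / 6.02 = (90.0 − 1.76)/6.02 = 14.658.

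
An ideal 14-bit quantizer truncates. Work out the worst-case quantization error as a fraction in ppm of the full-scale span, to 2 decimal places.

61.04 ppm

Truncating → worst-case error = 1 LSB = V_FS/2^14, so 1e+06/16384 = 61.0352 ppm of full scale.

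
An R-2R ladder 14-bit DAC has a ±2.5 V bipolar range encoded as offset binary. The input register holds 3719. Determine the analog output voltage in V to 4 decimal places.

-1.3651 V

LSB = 5 V / 2^14 = 305.18 µV.
V_out = (−2.5) + 3719 × 0.000305176 V = -1.36505 V.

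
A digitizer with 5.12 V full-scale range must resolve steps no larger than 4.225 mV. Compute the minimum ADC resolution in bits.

11 bits

Number of steps required ≥ 5.12 V / 4.225 mV = 1211.83.
Need 2^N ≥ 1211.83; 2^10 = 1024, 2^11 = 2048.
Minimum N = 11.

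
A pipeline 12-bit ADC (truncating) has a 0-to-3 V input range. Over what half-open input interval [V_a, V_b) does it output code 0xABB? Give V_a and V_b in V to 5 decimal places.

LSB = 3/2^12 = 0.732 mV.
Code 0xABB = 2747 decimal.
V_a = V_low + 2747·LSB = 2.01196 V; V_b = V_low + 2748·LSB = 2.0127 V.

[2.01196 V, 2.01270 V)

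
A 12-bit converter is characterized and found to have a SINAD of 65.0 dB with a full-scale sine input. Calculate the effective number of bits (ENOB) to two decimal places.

ENOB = (SINAD − 1.76) / 6.02 = (65.0 − 1.76)/6.02 = 10.505.

10.50 bits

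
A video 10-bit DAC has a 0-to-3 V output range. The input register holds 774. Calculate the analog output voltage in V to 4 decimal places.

LSB = 3 V / 2^10 = 2.930 mV.
V_out = 0 + 774 × 0.00292969 V = 2.26758 V.

2.2676 V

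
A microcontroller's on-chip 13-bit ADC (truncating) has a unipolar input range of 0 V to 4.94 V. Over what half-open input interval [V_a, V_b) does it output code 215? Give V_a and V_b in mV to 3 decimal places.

[129.651 mV, 130.254 mV)

LSB = 4.94/2^13 = 0.603 mV.
V_a = V_low + 215·LSB = 0.129651 V; V_b = V_low + 216·LSB = 0.130254 V.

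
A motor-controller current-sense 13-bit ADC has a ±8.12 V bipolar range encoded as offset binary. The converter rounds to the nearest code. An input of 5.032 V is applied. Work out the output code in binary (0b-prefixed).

code 0b1100111101010 (decimal 6634)

Full-scale span = 16.24 V; LSB = 16.24/2^13 = 1.982 mV.
(V_in − V_low)/LSB = (5.032 − (−8.12)) / 0.00198242 = 6634.309.
round(6634.309) = 6634.
In binary (0b-prefixed): 0b1100111101010.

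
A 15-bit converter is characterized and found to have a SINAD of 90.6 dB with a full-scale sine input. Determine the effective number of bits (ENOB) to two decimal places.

ENOB = (SINAD − 1.76) / 6.02 = (90.6 − 1.76)/6.02 = 14.757.

14.76 bits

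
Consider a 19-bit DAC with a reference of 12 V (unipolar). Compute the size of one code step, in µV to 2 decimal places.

22.89 µV

Full-scale span = 12 V.
LSB = 12 / 2^19 = 12 / 524288 = 2.28882e-05 V = 22.89 µV.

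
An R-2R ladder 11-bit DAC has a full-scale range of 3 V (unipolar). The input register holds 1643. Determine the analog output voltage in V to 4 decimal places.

2.4067 V

LSB = 3 V / 2^11 = 1.465 mV.
V_out = 0 + 1643 × 0.00146484 V = 2.40674 V.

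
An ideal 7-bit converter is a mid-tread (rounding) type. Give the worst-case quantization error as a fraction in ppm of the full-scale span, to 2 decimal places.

Rounding → worst-case error = ½ LSB = V_FS/2^8, so 1e+06/256 = 3906.25 ppm of full scale.

3906.25 ppm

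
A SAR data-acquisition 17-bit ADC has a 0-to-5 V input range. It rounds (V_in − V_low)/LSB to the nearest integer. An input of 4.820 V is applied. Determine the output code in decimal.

LSB = 5 V / 131072 = 38.15 µV.
(4.820 − 0) / 3.8147e-05 = 126353.408 LSBs.
round(126353.408) = 126353.

code 126353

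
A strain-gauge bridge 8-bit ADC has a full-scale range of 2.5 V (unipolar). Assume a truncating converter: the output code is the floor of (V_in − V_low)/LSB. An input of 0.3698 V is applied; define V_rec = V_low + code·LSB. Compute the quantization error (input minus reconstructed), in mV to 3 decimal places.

LSB = 2.5/2^8 = 9.766 mV.
Scaled input = 37.8675 LSBs, so code = 37.
V_rec = 0 + 37·0.00976562 = 0.36132812 V.
Error = 0.3698 − 0.36132812 = 0.00847188 V = 8.472 mV.

8.472 mV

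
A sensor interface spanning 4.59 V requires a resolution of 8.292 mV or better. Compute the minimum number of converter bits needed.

10 bits

Number of steps required ≥ 4.59 V / 8.292 mV = 553.55.
Need 2^N ≥ 553.55; 2^9 = 512, 2^10 = 1024.
Minimum N = 10.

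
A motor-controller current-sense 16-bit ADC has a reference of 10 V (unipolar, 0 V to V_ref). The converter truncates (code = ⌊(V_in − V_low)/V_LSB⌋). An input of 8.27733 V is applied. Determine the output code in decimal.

code 54246

Full-scale span = 10 V; LSB = 10/2^16 = 152.59 µV.
(8.27733 − 0) / 0.000152588 = 54246.310 LSBs.
⌊·⌋(54246.310) = 54246.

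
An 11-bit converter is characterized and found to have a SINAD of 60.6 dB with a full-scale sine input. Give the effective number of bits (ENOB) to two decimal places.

ENOB = (SINAD − 1.76) / 6.02 = (60.6 − 1.76)/6.02 = 9.774.

9.77 bits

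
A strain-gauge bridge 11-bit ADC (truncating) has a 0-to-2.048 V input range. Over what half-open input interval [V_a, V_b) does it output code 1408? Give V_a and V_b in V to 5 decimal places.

[1.40800 V, 1.40900 V)

LSB = 2.048/2^11 = 1.000 mV.
V_a = V_low + 1408·LSB = 1.408 V; V_b = V_low + 1409·LSB = 1.409 V.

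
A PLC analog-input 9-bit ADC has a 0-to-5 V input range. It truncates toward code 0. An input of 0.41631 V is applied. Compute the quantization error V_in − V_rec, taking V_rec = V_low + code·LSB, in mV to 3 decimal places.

6.154 mV

LSB = 5/2^9 = 9.766 mV.
(0.41631 − 0)/0.00976562 = 42.6301; ⌊·⌋ gives code 42.
Code 42 maps back to 0 + 42×0.00976562 V = 0.41015625 V.
Difference: 0.00615375 V → 6.154 mV.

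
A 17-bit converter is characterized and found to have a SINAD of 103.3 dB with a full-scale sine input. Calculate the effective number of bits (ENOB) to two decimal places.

16.87 bits

ENOB = (SINAD − 1.76) / 6.02 = (103.3 − 1.76)/6.02 = 16.867.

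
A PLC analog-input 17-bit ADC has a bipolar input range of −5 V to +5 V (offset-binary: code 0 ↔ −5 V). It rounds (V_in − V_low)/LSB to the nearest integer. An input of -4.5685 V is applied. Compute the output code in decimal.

code 5656

Full-scale span = 10 V; LSB = 10/2^17 = 76.29 µV.
(-4.5685 − (−5)) / 7.62939e-05 = 5655.757 LSBs.
So the output code is 5656.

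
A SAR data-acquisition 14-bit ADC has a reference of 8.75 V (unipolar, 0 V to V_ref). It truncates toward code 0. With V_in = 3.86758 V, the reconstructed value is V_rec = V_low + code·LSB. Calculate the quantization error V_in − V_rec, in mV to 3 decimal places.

0.469 mV

Step size: 8.75 V ÷ 2^14 = 0.534 mV.
(V_in − V_low)/LSB = (3.86758 − 0)/0.000534058 = 7241.8778 → code 7241 (floor).
Reconstructed: 3.8671112 V.
V_in − V_rec = 0.000468794 V = 0.469 mV.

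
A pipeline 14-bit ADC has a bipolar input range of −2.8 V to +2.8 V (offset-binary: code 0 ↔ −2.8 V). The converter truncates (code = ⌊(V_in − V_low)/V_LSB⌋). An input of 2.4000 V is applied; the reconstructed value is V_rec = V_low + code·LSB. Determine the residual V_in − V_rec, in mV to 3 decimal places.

0.244 mV

Step size: 5.6 V ÷ 2^14 = 341.80 µV.
(2.4000 − (−2.8))/0.000341797 = 15213.7143; ⌊·⌋ gives code 15213.
Code 15213 maps back to (−2.8) + 15213×0.000341797 V = 2.3997559 V.
Error = 2.4000 − 2.3997559 = 0.000244141 V = 0.244 mV.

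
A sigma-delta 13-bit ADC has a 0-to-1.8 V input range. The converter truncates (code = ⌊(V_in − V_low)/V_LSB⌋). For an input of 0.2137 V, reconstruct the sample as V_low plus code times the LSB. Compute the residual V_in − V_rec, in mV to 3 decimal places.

0.126 mV

LSB = 1.8/2^13 = 219.73 µV.
(0.2137 − 0)/0.000219727 = 972.5724; ⌊·⌋ gives code 972.
Reconstructed: 0.21357422 V.
Error = 0.2137 − 0.21357422 = 0.000125781 V = 0.126 mV.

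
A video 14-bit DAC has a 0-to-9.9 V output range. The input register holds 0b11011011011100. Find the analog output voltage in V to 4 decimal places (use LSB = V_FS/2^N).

LSB = 9.9 V / 2^14 = 0.604 mV.
Code 0b11011011011100 = 14044 decimal.
V_out = 0 + 14044 × 0.000604248 V = 8.48606 V.

8.4861 V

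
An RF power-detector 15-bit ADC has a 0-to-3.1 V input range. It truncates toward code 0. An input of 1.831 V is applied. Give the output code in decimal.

With 32768 levels over 3.1 V, one step is 94.60 µV.
(V_in − V_low)/LSB = (1.831 − 0) / 9.46045e-05 = 19354.261.
So the output code is 19354.

code 19354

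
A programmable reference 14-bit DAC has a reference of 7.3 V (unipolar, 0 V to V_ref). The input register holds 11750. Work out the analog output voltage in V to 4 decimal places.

5.2353 V

LSB = 7.3 V / 2^14 = 445.56 µV.
V_out = 0 + 11750 × 0.000445557 V = 5.23529 V.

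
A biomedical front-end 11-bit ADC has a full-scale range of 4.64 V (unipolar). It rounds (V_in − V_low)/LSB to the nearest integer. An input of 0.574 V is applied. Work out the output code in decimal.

code 253

With 2048 levels over 4.64 V, one step is 2.266 mV.
(0.574 − 0) / 0.00226562 = 253.352 LSBs.
Round → code 253.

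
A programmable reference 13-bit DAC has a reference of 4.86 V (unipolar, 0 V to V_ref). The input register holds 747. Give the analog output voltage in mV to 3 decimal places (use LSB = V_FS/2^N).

LSB = 4.86 V / 2^13 = 0.593 mV.
V_out = 0 + 747 × 0.000593262 V = 0.443167 V.
= 443.167 mV.

443.167 mV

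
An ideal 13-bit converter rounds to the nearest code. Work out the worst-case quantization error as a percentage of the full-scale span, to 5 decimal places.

0.00610 %

Rounding → worst-case error = ½ LSB = V_FS/2^14, so 100/16384 = 0.00610352 % of full scale.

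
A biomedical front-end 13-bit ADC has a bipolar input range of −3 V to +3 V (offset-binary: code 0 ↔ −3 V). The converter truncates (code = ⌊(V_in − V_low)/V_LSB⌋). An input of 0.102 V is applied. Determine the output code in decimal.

With 8192 levels over 6 V, one step is 0.732 mV.
(0.102 − (−3)) / 0.000732422 = 4235.264 LSBs.
Floor → code 4235.

code 4235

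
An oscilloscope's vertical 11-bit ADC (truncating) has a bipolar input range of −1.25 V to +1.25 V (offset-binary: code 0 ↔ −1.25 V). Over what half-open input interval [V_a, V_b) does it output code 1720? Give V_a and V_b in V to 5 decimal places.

LSB = 2.5/2^11 = 1.221 mV.
V_a = V_low + 1720·LSB = 0.849609 V; V_b = V_low + 1721·LSB = 0.85083 V.

[0.84961 V, 0.85083 V)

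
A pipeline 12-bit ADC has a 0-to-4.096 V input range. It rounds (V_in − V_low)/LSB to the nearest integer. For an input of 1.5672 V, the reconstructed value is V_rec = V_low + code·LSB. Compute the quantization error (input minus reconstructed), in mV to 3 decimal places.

LSB = 4.096/2^12 = 1.000 mV.
(V_in − V_low)/LSB = (1.5672 − 0)/0.001 = 1567.2000 → code 1567 (round).
Code 1567 maps back to 0 + 1567×0.001 V = 1.567 V.
Error = 1.5672 − 1.567 = 0.0002 V = 0.200 mV.

0.200 mV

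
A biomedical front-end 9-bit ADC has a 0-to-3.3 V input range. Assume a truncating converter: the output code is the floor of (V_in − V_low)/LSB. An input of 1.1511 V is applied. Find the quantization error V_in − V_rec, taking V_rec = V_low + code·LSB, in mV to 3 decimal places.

3.834 mV

LSB = 3.3/2^9 = 6.445 mV.
(V_in − V_low)/LSB = (1.1511 − 0)/0.00644531 = 178.5949 → code 178 (floor).
Reconstructed: 1.1472656 V.
Difference: 0.00383438 V → 3.834 mV.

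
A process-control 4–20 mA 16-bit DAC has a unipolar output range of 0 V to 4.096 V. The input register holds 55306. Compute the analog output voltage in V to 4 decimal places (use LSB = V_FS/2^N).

3.4566 V

LSB = 4.096 V / 2^16 = 62.50 µV.
V_out = 0 + 55306 × 6.25e-05 V = 3.45662 V.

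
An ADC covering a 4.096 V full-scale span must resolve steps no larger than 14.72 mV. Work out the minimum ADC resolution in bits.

Number of steps required ≥ 4.096 V / 14.72 mV = 278.26.
Need 2^N ≥ 278.26; 2^8 = 256, 2^9 = 512.
Minimum N = 9.

9 bits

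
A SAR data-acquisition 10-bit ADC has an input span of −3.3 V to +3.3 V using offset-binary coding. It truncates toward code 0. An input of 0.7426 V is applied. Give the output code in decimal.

With 1024 levels over 6.6 V, one step is 6.445 mV.
(V_in − V_low)/LSB = (0.7426 − (−3.3)) / 0.00644531 = 627.216.
So the output code is 627.

code 627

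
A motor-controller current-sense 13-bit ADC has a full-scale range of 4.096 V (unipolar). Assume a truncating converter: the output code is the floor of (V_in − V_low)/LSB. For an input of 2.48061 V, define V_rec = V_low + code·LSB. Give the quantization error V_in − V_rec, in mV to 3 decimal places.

0.110 mV

One LSB is 4.096 V / 8192 = 0.500 mV.
(2.48061 − 0)/0.0005 = 4961.2200; ⌊·⌋ gives code 4961.
Code 4961 maps back to 0 + 4961×0.0005 V = 2.4805 V.
V_in − V_rec = 0.00011 V = 0.110 mV.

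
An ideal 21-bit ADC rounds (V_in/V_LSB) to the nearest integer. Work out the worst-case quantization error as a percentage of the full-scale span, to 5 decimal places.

Rounding → worst-case error = ½ LSB = V_FS/2^22, so 100/4194304 = 2.38419e-05 % of full scale.

0.00002 %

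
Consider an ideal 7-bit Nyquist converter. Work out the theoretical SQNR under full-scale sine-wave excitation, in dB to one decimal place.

43.9 dB

SNR ≈ 6.02·N + 1.76 dB = 6.02·7 + 1.76 = 43.90 dB.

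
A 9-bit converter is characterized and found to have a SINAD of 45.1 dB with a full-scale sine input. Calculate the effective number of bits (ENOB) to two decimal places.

7.20 bits

ENOB = (SINAD − 1.76) / 6.02 = (45.1 − 1.76)/6.02 = 7.199.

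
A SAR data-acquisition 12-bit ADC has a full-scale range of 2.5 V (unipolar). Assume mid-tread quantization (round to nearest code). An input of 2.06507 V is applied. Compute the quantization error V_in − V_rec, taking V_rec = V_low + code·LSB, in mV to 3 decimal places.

Step size: 2.5 V ÷ 2^12 = 0.610 mV.
(2.06507 − 0)/0.000610352 = 3383.4107; round gives code 3383.
Code 3383 maps back to 0 + 3383×0.000610352 V = 2.0648193 V.
V_in − V_rec = 0.000250664 V = 0.251 mV.

0.251 mV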